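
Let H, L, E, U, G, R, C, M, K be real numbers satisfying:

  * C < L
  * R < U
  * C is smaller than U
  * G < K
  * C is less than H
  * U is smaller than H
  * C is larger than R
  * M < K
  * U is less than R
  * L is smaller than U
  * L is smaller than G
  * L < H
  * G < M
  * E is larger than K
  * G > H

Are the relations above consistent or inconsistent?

Chaining the given relations yields R < C < L < U, so R < U. But one relation states U < R. These cannot both hold.

inconsistent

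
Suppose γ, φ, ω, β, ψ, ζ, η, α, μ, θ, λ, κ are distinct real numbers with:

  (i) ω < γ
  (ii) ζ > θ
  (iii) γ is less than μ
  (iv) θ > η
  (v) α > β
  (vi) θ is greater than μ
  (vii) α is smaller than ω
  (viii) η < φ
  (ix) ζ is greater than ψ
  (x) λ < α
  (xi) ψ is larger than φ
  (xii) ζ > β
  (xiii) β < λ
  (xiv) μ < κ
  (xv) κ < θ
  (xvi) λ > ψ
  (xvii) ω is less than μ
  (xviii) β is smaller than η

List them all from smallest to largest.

β < η < φ < ψ < λ < α < ω < γ < μ < κ < θ < ζ

The consecutive links are each given: β < η; η < φ; φ < ψ; ψ < λ; λ < α; α < ω; ω < γ; γ < μ; μ < κ; κ < θ; θ < ζ.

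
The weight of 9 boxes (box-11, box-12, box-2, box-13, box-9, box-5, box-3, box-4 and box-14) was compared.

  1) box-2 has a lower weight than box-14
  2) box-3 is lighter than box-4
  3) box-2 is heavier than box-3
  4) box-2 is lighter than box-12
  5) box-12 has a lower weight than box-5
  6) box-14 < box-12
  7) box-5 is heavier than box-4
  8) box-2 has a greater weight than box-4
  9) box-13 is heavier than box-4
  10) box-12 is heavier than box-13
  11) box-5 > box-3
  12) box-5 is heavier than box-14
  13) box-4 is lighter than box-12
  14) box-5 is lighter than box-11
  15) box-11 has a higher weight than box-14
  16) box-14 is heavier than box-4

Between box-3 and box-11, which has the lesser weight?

box-3

The relevant relations are box-3 < box-4; box-4 < box-2; box-2 < box-14; box-14 < box-12; box-12 < box-5; box-5 < box-11.
Together: box-3 < box-4 < box-2 < box-14 < box-12 < box-5 < box-11.
So box-3 < box-11; box-3 is the lighter of the two.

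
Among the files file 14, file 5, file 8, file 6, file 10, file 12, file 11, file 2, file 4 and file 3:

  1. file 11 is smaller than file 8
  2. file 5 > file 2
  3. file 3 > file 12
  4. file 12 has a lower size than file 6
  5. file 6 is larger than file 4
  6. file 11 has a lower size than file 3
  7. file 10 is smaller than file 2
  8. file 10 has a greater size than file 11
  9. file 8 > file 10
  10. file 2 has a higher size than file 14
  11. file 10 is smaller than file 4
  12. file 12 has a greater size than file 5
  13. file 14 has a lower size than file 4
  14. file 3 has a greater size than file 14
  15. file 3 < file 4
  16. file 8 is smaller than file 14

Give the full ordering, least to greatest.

file 11 < file 10 < file 8 < file 14 < file 2 < file 5 < file 12 < file 3 < file 4 < file 6

Nothing is placed below file 11, so it is least; from there file 11 < file 10; file 10 < file 8; file 8 < file 14; file 14 < file 2; file 2 < file 5; file 5 < file 12; file 12 < file 3; file 3 < file 4; file 4 < file 6, each given directly.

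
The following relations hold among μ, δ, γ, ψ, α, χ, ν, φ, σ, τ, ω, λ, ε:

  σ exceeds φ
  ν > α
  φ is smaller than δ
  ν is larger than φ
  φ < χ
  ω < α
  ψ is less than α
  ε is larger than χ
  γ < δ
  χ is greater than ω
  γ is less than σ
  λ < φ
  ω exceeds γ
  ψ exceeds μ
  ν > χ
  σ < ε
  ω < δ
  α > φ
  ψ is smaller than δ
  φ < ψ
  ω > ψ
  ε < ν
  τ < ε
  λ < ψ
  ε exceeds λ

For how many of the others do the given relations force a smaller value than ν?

11

The elements the relations force below ν are λ, φ, μ, γ, ψ, ω, χ, α, σ, τ, ε — no chain reaches any other.
That is 11.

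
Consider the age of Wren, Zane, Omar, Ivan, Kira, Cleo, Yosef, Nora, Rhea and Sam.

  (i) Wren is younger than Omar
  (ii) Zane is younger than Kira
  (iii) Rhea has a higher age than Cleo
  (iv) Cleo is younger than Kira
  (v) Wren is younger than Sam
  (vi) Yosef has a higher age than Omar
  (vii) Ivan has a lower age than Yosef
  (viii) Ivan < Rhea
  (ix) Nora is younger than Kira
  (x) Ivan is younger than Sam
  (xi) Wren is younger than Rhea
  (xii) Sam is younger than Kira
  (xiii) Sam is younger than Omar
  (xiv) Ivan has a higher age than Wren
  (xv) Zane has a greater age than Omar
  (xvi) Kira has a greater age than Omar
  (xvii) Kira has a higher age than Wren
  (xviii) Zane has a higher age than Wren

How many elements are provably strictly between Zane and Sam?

Chaining upward from Sam reaches: Omar, Yosef, Kira.
Chaining downward from Zane reaches: Wren, Ivan, Omar.
Strictly between Sam and Zane are those in both lists: Omar — 1 element.

1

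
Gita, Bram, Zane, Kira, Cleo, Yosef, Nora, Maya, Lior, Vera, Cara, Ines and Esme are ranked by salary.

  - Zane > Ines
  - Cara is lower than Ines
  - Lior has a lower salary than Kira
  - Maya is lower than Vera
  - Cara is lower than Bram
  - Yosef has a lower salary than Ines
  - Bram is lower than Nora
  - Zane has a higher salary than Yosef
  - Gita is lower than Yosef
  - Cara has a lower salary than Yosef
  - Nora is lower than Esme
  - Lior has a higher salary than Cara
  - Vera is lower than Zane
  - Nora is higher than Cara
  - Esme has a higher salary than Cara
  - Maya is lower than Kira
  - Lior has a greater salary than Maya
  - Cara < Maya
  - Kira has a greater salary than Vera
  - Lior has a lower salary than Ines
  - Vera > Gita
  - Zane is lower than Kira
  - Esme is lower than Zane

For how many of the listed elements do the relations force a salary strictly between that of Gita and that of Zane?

3

The relations place Gita below Zane. An element lies strictly between them when it is forced above Gita and also forced below Zane.
Above Gita: {Yosef, Vera, Ines, Kira}. Below Zane: {Cara, Maya, Yosef, Vera, Bram, Nora, Lior, Esme, Ines}.
Intersection: {Yosef, Vera, Ines} — 3.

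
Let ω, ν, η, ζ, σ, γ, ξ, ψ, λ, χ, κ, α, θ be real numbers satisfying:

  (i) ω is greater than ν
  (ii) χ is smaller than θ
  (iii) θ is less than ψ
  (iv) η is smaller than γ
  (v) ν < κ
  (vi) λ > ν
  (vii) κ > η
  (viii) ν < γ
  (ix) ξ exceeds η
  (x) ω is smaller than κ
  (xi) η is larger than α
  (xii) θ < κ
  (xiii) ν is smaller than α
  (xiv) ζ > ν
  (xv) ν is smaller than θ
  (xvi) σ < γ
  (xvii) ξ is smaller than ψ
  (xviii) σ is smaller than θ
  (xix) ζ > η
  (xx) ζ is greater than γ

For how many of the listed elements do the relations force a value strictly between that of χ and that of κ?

The relations place χ below κ. An element lies strictly between them when it is forced above χ and also forced below κ.
Above χ: {θ, ψ}. Below κ: {ν, α, ω, η, σ, θ}.
Intersection: {θ} — 1.

1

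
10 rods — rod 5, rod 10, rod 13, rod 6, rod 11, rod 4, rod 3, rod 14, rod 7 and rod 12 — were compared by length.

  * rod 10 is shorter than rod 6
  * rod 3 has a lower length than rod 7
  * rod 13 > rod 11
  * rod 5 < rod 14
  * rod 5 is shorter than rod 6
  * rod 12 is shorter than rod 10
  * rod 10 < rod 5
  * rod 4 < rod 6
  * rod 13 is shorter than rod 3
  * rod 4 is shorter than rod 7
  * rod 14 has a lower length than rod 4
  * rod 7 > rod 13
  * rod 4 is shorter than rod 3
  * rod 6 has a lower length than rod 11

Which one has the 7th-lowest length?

Chaining the given pairs: rod 12 < rod 10 < rod 5 < rod 14 < rod 4 < rod 6 < rod 11 < rod 13 < rod 3 < rod 7.
Counting 7 from the smallest end gives rod 11.

rod 11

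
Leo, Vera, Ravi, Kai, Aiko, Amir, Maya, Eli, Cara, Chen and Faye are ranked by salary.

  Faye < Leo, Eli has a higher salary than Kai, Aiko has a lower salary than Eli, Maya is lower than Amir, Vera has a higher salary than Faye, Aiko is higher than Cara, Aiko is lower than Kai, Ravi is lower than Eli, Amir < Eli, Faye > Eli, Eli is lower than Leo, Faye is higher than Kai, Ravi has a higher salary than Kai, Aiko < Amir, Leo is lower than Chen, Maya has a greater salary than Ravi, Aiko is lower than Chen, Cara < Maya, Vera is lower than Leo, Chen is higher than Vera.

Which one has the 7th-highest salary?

Maya

Piecing the relations together gives one ordering: Cara < Aiko < Kai < Ravi < Maya < Amir < Eli < Faye < Vera < Leo < Chen.
The 7th largest is Maya.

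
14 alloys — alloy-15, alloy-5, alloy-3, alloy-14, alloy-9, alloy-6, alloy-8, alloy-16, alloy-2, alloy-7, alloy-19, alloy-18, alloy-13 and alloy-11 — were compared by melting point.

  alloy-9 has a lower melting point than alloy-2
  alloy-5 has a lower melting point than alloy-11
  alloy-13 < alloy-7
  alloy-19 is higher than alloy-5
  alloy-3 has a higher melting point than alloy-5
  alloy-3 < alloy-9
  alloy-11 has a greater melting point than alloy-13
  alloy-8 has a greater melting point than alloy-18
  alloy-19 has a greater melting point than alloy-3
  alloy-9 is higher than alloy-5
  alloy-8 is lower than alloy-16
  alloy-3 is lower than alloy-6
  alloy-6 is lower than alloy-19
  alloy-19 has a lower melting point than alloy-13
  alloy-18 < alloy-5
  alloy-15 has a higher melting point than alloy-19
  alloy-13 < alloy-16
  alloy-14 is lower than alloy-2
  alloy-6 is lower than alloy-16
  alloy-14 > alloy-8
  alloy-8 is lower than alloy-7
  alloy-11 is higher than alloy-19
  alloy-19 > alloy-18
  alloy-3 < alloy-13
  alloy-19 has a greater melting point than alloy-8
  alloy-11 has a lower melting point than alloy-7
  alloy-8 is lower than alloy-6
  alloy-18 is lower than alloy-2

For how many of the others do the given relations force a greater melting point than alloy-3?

9

Directly above alloy-3: alloy-9, alloy-6, alloy-19, alloy-13.
One step further: alloy-11, alloy-2, alloy-15, alloy-7, alloy-16 (9 so far).
Nothing else is reachable above alloy-3; 9 in all.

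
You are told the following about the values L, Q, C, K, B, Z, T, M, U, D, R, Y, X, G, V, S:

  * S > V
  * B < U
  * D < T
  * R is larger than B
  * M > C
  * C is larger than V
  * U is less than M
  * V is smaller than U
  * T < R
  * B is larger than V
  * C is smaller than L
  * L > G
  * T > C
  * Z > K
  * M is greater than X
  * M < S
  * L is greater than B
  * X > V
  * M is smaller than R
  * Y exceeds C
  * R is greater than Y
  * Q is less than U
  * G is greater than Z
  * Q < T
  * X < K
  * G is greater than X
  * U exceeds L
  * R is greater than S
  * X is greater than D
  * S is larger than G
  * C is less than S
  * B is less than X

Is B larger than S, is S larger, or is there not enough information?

Chaining the given relations: B < X < K < Z < G < L < U < M < S.
So S is larger.

S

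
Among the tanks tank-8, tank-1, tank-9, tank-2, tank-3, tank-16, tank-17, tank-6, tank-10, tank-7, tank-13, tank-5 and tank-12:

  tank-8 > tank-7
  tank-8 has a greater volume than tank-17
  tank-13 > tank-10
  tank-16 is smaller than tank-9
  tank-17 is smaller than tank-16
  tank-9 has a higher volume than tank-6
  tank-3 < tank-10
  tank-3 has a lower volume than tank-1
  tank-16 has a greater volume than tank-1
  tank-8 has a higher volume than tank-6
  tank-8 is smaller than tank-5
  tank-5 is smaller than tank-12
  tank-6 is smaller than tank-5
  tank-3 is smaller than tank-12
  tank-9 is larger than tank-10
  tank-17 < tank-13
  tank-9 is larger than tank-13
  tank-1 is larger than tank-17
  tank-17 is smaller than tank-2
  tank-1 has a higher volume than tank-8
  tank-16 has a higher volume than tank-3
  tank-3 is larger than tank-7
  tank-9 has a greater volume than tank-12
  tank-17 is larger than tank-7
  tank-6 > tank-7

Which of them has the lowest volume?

tank-17 is not least since tank-7 < tank-17; tank-6 is not least since tank-7 < tank-6; tank-3 is not least since tank-7 < tank-3; tank-8 is not least since tank-6 < tank-8; tank-5 is not least since tank-6 < tank-5; tank-1 is not least since tank-8 < tank-1; tank-16 is not least since tank-3 < tank-16; tank-12 is not least since tank-3 < tank-12; tank-10 is not least since tank-3 < tank-10; tank-13 is not least since tank-10 < tank-13; tank-9 is not least since tank-10 < tank-9; tank-2 is not least since tank-17 < tank-2.
Only tank-7 has nothing below it, so tank-7 is the lowest volume.

tank-7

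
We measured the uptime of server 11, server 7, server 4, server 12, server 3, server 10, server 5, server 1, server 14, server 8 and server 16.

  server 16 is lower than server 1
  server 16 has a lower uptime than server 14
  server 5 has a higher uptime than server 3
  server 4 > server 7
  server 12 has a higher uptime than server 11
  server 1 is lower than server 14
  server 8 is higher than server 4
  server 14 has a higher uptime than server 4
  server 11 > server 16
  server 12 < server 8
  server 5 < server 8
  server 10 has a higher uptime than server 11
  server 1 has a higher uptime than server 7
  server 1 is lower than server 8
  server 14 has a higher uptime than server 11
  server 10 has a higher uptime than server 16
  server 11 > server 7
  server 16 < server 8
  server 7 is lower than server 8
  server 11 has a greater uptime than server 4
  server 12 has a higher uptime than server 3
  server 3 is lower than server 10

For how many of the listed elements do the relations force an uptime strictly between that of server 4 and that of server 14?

Chaining upward from server 4 reaches: server 11, server 12, server 10, server 8.
Chaining downward from server 14 reaches: server 7, server 16, server 11, server 1.
Strictly between server 4 and server 14 are those in both lists: server 11 — 1 element.

1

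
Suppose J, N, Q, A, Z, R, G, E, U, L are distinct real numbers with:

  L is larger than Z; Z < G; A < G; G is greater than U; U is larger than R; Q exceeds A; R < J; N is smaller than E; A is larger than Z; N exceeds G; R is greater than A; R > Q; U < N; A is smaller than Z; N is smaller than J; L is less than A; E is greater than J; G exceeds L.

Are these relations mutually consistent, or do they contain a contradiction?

Chaining the given relations yields Z < L < A, so Z < A. But one relation states A < Z. These cannot both hold.

inconsistent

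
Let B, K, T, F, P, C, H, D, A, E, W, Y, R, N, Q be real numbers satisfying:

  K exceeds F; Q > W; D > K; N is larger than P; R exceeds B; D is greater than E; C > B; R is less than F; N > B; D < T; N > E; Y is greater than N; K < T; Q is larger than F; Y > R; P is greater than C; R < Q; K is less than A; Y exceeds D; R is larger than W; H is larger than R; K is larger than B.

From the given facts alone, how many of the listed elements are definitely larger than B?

12

Directly above B: R, C, K, N.
One step further: F, D, T, P, A, H, Q, Y (12 so far).
No other element is forced above B by the given relations, so the count is 12.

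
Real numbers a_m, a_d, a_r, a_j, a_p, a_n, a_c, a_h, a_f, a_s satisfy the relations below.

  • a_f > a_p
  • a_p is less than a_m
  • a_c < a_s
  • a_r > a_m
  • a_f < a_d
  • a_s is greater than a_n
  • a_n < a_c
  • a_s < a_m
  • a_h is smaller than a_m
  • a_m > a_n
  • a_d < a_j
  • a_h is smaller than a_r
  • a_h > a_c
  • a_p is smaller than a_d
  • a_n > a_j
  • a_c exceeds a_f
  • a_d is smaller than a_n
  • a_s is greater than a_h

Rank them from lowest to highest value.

The consecutive links are each given: a_p < a_f; a_f < a_d; a_d < a_j; a_j < a_n; a_n < a_c; a_c < a_h; a_h < a_s; a_s < a_m; a_m < a_r.

a_p < a_f < a_d < a_j < a_n < a_c < a_h < a_s < a_m < a_r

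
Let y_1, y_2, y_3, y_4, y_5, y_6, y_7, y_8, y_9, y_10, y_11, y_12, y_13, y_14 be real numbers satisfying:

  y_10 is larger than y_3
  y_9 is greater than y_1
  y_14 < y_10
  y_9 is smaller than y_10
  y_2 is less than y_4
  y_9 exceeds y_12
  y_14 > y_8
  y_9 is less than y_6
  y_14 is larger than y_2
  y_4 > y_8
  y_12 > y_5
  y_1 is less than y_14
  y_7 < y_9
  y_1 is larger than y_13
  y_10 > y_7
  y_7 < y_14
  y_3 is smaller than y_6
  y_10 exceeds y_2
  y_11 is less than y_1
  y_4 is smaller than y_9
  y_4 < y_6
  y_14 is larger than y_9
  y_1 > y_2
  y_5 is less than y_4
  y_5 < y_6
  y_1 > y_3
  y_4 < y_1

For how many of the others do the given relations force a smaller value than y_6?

11

Directly below y_6: y_5, y_4, y_3, y_9.
One step further: y_8, y_7, y_2, y_12, y_1 (9 so far).
One step further: y_13, y_11 (11 so far).
Nothing else is reachable below y_6; 11 in all.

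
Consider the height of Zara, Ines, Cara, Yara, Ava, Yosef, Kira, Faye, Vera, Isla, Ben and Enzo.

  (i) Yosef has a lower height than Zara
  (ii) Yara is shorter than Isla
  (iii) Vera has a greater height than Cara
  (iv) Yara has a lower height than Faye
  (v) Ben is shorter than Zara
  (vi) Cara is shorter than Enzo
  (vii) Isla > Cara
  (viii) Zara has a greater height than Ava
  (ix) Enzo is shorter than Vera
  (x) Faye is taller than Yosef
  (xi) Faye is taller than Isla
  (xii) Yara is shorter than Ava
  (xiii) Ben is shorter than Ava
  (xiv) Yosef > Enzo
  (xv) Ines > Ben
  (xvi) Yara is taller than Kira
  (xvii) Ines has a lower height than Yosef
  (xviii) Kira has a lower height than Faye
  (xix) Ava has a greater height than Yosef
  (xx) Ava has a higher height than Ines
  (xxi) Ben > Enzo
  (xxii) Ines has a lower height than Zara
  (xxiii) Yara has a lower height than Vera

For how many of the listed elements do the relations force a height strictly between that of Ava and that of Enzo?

The relations place Enzo below Ava. An element lies strictly between them when it is forced above Enzo and also forced below Ava.
Above Enzo: {Ben, Ines, Yosef, Zara, Vera, Faye}. Below Ava: {Kira, Yara, Cara, Ben, Ines, Yosef}.
Intersection: {Ben, Ines, Yosef} — 3.

3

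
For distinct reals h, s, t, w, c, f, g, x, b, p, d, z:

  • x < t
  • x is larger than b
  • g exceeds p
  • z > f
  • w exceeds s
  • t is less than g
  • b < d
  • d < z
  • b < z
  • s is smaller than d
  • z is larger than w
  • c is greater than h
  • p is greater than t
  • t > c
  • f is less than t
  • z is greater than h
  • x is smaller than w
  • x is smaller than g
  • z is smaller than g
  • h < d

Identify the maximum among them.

g

b is not greatest since b < x; h is not greatest since h < c; x is not greatest since x < t; c is not greatest since c < t; f is not greatest since f < t; t is not greatest since t < p; p is not greatest since p < g; s is not greatest since s < d; w is not greatest since w < z; d is not greatest since d < z; z is not greatest since z < g.
Only g has nothing above it, so g is the maximum.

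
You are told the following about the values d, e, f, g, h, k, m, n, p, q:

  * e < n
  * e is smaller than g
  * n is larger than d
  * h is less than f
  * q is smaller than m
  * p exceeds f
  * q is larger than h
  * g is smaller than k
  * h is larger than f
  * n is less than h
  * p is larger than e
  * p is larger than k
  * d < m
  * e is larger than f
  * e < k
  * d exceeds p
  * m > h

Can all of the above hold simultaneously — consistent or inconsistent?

inconsistent

We have h < f stated directly, yet also f < e < g < k < p < d < n < h by chaining the others — so f < h. Contradiction.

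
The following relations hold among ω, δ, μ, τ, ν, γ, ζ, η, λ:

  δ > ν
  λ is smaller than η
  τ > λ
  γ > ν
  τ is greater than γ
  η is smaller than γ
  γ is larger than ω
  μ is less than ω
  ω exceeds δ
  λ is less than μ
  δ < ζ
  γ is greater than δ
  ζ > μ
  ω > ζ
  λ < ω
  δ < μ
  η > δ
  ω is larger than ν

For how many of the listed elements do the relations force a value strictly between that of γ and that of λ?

4

The relations place λ below γ. An element lies strictly between them when it is forced above λ and also forced below γ.
Above λ: {μ, ζ, η, ω, τ}. Below γ: {ν, δ, μ, ζ, η, ω}.
Intersection: {μ, ζ, η, ω} — 4.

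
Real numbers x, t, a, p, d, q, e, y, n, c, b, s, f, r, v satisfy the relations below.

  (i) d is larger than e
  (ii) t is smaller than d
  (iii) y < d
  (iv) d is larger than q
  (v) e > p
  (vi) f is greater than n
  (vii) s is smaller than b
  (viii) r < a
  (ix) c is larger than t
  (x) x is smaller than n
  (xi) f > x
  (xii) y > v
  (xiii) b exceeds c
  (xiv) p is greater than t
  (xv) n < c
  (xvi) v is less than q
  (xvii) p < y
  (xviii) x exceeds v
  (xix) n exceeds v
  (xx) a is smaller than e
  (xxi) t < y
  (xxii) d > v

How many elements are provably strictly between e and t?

Chaining upward from t reaches: p, c, y, b, d.
Chaining downward from e reaches: r, p, a.
Strictly between t and e are those in both lists: p — 1 element.

1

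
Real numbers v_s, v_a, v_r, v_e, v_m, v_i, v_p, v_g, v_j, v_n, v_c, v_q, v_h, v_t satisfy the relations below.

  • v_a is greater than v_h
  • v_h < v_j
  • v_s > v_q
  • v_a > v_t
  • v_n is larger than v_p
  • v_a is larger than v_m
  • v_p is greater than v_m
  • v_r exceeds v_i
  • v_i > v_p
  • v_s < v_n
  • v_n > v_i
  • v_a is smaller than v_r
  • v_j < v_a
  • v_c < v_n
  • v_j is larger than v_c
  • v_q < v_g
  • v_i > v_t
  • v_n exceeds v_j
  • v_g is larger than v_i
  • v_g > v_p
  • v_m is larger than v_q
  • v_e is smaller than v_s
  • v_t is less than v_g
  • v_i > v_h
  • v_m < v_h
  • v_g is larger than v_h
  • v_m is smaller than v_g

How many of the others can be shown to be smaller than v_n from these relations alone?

From v_n the given relations immediately reach v_c, v_p, v_j, v_s, v_i.
From those, v_q, v_t, v_e, v_m, v_h — 10 in total.
No other element is forced below v_n by the given relations, so the count is 10.

10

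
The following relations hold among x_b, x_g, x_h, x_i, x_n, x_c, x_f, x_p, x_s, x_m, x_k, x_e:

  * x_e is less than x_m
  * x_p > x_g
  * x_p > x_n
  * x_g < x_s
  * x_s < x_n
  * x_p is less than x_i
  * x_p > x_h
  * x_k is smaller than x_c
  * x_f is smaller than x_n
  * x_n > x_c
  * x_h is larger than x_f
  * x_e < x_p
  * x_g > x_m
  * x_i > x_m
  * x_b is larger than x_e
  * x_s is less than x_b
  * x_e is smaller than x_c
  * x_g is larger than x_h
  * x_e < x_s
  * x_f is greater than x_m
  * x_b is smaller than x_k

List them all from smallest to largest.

x_e < x_m < x_f < x_h < x_g < x_s < x_b < x_k < x_c < x_n < x_p < x_i

Nothing is placed below x_e, so it is least; from there x_e < x_m; x_m < x_f; x_f < x_h; x_h < x_g; x_g < x_s; x_s < x_b; x_b < x_k; x_k < x_c; x_c < x_n; x_n < x_p; x_p < x_i, each given directly.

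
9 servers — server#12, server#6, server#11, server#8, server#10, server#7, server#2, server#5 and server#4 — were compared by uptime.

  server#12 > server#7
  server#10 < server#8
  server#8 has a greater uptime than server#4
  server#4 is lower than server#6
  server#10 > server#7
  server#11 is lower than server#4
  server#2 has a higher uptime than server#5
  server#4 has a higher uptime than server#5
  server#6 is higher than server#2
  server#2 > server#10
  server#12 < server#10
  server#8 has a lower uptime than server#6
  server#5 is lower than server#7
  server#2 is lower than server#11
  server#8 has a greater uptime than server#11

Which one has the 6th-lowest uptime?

Piecing the relations together gives one ordering: server#5 < server#7 < server#12 < server#10 < server#2 < server#11 < server#4 < server#8 < server#6.
The 6th smallest is server#11.

server#11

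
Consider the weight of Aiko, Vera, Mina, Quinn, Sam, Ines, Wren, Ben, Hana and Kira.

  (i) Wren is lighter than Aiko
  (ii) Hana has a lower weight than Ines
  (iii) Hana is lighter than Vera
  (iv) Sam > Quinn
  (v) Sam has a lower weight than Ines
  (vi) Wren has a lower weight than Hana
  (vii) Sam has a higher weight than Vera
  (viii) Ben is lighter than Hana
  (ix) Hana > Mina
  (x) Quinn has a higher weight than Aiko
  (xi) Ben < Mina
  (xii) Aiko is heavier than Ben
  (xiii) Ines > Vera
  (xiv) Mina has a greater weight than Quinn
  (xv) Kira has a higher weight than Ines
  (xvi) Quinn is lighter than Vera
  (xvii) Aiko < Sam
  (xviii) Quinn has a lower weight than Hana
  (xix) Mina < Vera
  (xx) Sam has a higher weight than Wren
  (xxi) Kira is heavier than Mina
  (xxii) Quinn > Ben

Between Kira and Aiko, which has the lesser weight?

Aiko < Quinn and Quinn < Mina give Aiko < Mina.
With Mina < Hana: Aiko < Quinn < Mina < Hana.
Then Hana < Vera extends the chain to Vera.
With Vera < Sam: Aiko < Quinn < Mina < Hana < Vera < Sam.
With Sam < Ines: Aiko < Quinn < Mina < Hana < Vera < Sam < Ines.
With Ines < Kira: Aiko < Quinn < Mina < Hana < Vera < Sam < Ines < Kira.
So Aiko < Kira; Aiko is the lighter of the two.

Aiko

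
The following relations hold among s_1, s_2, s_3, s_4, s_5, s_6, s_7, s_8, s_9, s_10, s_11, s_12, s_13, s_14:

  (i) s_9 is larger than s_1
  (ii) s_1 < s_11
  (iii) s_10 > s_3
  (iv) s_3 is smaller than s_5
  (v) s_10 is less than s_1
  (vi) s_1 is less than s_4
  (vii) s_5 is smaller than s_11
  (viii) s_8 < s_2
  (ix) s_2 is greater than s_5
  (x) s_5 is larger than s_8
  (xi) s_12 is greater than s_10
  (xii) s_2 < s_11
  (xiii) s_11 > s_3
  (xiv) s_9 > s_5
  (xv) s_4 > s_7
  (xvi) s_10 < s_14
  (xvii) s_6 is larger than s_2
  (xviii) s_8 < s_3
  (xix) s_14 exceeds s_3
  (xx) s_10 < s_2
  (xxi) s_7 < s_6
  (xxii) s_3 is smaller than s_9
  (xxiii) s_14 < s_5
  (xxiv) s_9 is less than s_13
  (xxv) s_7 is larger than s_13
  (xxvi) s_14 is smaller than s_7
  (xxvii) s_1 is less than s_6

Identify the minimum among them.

s_8

Chaining upward from s_8: directly above it, s_3, s_5, s_2; then s_10, s_14, s_9, s_11, s_6; then s_1, s_13, s_12, s_7; then s_4.
That covers every other element, and nothing is given below s_8, so s_8 is the minimum.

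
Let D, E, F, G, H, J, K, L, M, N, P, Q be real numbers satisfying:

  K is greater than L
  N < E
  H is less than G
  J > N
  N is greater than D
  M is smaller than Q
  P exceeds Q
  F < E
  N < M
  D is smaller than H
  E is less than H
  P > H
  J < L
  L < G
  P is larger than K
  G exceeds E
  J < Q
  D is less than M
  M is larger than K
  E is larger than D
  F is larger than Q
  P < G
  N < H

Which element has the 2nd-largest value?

The consecutive relations fix a unique order: D < N < J < L < K < M < Q < F < E < H < P < G.
The 2nd largest is P.

P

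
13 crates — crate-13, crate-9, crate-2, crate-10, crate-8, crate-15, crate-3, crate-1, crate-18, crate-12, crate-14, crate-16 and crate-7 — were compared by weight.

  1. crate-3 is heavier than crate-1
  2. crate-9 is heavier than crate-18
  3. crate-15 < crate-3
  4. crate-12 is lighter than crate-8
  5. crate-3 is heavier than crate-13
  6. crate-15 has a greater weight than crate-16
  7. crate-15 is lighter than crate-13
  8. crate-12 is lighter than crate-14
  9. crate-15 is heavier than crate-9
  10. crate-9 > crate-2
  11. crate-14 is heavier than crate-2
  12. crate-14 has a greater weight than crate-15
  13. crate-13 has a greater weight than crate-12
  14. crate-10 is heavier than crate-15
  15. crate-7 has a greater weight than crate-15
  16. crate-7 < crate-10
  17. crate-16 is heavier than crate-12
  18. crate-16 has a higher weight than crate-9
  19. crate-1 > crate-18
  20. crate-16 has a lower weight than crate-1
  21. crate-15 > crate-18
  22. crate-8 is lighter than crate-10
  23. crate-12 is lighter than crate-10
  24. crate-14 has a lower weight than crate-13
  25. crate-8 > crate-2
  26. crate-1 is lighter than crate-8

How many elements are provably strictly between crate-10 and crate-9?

The relations place crate-9 below crate-10. An element lies strictly between them when it is forced above crate-9 and also forced below crate-10.
Above crate-9: {crate-16, crate-15, crate-14, crate-7, crate-1, crate-13, crate-3, crate-8}. Below crate-10: {crate-12, crate-2, crate-18, crate-16, crate-15, crate-7, crate-1, crate-8}.
Intersection: {crate-16, crate-15, crate-7, crate-1, crate-8} — 5.

5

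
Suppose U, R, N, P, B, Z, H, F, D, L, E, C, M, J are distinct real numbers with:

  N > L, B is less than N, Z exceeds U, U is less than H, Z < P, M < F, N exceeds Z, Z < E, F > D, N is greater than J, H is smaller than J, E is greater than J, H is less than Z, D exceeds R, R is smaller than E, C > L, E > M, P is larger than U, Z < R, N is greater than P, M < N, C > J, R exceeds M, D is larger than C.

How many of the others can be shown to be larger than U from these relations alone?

10

From U the given relations immediately reach H, Z, P.
From those, J, R, E, N — 7 in total.
From those, C, D — 9 in total.
From those, F — 10 in total.
No other element is forced above U by the given relations, so the count is 10.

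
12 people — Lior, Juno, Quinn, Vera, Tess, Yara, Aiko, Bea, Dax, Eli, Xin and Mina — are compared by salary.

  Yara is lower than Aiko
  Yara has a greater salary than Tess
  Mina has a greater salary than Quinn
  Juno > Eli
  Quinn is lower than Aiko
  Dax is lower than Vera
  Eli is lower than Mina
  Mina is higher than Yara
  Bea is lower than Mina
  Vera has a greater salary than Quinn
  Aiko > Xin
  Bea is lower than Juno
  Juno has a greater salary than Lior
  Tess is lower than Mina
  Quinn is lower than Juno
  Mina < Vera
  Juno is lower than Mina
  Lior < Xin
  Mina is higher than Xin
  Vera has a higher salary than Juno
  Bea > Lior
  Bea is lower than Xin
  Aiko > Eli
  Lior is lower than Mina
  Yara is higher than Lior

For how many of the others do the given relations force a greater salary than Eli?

4

From Eli the given relations immediately reach Aiko, Juno, Mina.
From those, Vera — 4 in total.
Nothing else is reachable above Eli; 4 in all.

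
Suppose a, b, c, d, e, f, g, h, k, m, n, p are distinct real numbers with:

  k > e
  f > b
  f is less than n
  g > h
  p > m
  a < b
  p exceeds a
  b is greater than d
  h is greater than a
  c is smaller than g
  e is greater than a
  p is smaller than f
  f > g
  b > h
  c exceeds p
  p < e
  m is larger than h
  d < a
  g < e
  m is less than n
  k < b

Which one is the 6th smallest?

c

Chaining the given pairs: d < a < h < m < p < c < g < e < k < b < f < n.
The 6th smallest is c.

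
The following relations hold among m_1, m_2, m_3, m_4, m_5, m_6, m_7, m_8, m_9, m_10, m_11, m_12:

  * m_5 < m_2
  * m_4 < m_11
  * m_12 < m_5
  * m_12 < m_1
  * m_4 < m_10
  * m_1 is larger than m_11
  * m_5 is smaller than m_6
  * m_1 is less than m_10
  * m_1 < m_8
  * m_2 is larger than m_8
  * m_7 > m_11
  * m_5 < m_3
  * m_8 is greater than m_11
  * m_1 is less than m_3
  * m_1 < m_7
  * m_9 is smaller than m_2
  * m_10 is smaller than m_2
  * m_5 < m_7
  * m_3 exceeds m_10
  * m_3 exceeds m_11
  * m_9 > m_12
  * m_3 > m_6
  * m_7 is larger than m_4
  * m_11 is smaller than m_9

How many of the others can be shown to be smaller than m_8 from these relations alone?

Directly below m_8: m_11, m_1.
One step further: m_12, m_4 (4 so far).
Nothing else is reachable below m_8; 4 in all.

4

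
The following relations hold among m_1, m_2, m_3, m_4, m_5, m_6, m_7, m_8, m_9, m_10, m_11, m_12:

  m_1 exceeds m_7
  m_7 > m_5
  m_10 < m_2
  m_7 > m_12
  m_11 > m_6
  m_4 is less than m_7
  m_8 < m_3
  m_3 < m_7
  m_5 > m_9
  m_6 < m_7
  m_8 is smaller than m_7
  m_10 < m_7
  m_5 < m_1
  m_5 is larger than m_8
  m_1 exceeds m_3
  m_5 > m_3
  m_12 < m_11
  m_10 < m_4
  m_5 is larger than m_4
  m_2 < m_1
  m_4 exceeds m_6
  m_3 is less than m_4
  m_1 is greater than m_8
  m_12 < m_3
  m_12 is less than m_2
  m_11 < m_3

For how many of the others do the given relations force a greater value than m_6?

Directly above m_6: m_11, m_4, m_7.
One step further: m_3, m_5, m_1 (6 so far).
Nothing else is reachable above m_6; 6 in all.

6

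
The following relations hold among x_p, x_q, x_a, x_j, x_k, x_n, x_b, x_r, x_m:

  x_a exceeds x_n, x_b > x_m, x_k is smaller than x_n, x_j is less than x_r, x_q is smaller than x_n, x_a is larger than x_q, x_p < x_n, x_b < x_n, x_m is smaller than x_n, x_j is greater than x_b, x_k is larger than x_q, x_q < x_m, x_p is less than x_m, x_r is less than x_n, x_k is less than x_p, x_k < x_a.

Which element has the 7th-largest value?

Chaining the given pairs: x_q < x_k < x_p < x_m < x_b < x_j < x_r < x_n < x_a.
Counting 7 from the largest end gives x_p.

x_p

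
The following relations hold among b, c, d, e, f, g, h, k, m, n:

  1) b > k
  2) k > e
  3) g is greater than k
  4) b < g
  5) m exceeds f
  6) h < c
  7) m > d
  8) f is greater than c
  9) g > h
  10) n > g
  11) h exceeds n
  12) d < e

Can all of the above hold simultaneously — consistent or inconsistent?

We have h < g stated directly, yet also g < n < h by chaining the others — so g < h. Contradiction.

inconsistent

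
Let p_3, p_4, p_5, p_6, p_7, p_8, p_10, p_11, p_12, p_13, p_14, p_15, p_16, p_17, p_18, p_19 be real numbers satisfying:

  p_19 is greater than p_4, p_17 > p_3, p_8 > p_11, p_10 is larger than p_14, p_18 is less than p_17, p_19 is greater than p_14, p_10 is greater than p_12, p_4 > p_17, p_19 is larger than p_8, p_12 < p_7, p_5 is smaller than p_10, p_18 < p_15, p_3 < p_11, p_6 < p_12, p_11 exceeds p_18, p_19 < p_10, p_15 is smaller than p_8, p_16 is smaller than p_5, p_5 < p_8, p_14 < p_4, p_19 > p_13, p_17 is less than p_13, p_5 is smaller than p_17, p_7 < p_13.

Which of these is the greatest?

p_18 is not greatest since p_18 < p_17; p_6 is not greatest since p_6 < p_12; p_3 is not greatest since p_3 < p_17; p_15 is not greatest since p_15 < p_8; p_16 is not greatest since p_16 < p_5; p_5 is not greatest since p_5 < p_8; p_12 is not greatest since p_12 < p_10; p_14 is not greatest since p_14 < p_4; p_17 is not greatest since p_17 < p_4; p_11 is not greatest since p_11 < p_8; p_8 is not greatest since p_8 < p_19; p_7 is not greatest since p_7 < p_13; p_4 is not greatest since p_4 < p_19; p_13 is not greatest since p_13 < p_19; p_19 is not greatest since p_19 < p_10.
Only p_10 has nothing above it, so p_10 is the greatest.

p_10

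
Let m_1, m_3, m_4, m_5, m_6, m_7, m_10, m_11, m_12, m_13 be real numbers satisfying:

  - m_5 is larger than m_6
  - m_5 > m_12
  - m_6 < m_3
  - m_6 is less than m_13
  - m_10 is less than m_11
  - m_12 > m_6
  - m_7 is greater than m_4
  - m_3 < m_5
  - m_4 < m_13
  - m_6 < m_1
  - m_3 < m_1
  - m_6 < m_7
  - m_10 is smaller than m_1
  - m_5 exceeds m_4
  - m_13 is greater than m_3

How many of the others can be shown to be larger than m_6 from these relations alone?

The elements the relations force above m_6 are m_3, m_12, m_7, m_5, m_1, m_13 — no chain reaches any other.
That is 6.

6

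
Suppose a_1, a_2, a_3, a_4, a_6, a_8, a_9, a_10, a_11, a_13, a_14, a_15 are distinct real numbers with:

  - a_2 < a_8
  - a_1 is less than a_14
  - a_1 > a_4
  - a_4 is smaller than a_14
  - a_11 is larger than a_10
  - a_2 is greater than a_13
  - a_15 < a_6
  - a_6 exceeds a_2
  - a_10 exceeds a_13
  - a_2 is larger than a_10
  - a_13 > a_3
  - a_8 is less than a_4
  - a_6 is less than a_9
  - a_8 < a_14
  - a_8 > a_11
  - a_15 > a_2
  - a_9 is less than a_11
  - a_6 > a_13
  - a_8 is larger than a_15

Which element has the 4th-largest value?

a_8

Piecing the relations together gives one ordering: a_3 < a_13 < a_10 < a_2 < a_15 < a_6 < a_9 < a_11 < a_8 < a_4 < a_1 < a_14.
Counting 4 from the largest end gives a_8.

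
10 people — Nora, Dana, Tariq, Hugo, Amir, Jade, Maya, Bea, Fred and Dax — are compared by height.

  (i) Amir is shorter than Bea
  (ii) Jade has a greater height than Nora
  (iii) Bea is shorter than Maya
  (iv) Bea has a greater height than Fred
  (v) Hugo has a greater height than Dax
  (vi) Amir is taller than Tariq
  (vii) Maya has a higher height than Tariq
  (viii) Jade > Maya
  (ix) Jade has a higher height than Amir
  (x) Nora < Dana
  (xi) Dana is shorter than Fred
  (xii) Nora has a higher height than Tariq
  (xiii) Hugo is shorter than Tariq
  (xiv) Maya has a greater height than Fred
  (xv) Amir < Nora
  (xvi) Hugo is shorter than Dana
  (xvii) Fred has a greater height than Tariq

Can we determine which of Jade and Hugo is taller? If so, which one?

Hugo < Tariq < Amir < Nora < Dana < Fred < Bea < Maya < Jade, by transitivity through Tariq, Amir, Nora, Dana, Fred, Bea, Maya.
So Jade is taller.

Jade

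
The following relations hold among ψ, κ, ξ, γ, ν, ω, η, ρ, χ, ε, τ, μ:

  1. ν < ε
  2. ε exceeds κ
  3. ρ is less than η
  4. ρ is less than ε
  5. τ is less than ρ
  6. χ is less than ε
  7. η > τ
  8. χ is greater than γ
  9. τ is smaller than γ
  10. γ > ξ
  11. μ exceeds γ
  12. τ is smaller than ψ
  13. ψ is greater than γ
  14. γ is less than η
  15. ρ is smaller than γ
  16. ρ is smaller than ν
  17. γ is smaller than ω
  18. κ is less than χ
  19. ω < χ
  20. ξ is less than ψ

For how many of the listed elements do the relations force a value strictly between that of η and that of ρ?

1

Chaining upward from ρ reaches: γ, ν, ψ, ω, χ, μ, ε.
Chaining downward from η reaches: τ, ξ, γ.
Strictly between ρ and η are those in both lists: γ — 1 element.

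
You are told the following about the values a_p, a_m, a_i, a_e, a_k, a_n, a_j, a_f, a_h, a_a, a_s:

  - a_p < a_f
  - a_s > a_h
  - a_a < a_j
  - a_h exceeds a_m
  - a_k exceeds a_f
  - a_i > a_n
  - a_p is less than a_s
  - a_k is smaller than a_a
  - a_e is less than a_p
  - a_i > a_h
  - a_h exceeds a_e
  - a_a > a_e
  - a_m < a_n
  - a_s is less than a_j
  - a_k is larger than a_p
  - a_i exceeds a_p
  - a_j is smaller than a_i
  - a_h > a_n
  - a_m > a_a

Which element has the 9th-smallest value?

a_s

Chaining the given pairs: a_e < a_p < a_f < a_k < a_a < a_m < a_n < a_h < a_s < a_j < a_i.
Counting 9 from the smallest end gives a_s.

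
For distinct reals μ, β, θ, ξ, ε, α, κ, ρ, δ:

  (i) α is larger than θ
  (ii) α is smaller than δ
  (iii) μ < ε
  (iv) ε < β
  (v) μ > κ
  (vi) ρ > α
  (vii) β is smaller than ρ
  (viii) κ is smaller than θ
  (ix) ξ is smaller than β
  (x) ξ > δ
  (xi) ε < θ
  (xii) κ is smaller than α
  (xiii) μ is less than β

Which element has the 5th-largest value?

α

Chaining the given pairs: κ < μ < ε < θ < α < δ < ξ < β < ρ.
Counting 5 from the largest end gives α.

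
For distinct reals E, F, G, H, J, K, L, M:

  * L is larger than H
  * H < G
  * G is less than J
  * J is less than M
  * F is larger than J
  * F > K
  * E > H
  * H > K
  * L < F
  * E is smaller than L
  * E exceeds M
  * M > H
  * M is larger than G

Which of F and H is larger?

F

H < G < M < E < L < F, by transitivity through G, M, E, L.
So H < F; F is the larger of the two.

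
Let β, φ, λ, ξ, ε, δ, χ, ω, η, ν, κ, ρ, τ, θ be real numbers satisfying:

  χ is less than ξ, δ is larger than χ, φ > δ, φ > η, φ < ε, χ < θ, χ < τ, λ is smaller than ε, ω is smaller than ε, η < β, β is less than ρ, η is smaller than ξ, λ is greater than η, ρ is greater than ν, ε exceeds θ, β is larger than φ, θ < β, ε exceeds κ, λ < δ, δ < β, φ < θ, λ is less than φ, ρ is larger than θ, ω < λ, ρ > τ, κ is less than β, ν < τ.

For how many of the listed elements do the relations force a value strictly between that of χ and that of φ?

Chaining upward from χ reaches: δ, θ, ξ, β, τ, ε, ρ.
Chaining downward from φ reaches: η, ω, λ, δ.
Strictly between χ and φ are those in both lists: δ — 1 element.

1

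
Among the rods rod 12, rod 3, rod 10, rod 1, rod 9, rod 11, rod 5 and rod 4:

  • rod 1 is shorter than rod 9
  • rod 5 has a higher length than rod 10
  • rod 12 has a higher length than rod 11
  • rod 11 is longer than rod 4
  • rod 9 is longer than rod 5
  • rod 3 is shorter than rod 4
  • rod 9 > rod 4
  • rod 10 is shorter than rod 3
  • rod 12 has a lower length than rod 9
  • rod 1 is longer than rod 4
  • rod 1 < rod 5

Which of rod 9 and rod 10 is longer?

rod 9

Following the relations from rod 10: rod 10 < rod 3 < rod 4 < rod 1 < rod 5 < rod 9.
So rod 10 < rod 9; rod 9 is the longer of the two.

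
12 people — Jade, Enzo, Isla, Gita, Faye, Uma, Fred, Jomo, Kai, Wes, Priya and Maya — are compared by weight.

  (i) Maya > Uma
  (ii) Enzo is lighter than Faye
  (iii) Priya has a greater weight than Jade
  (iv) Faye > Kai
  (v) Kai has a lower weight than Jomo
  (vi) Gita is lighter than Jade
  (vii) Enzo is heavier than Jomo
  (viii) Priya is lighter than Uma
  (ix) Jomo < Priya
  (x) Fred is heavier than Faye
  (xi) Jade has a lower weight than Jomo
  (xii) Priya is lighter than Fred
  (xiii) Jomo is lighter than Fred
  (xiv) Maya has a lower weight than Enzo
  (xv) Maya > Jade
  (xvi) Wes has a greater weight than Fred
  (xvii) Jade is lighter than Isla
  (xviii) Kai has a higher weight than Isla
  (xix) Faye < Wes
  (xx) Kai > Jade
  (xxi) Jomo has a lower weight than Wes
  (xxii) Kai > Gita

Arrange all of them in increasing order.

The consecutive links are each given: Gita < Jade; Jade < Isla; Isla < Kai; Kai < Jomo; Jomo < Priya; Priya < Uma; Uma < Maya; Maya < Enzo; Enzo < Faye; Faye < Fred; Fred < Wes.

Gita < Jade < Isla < Kai < Jomo < Priya < Uma < Maya < Enzo < Faye < Fred < Wes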